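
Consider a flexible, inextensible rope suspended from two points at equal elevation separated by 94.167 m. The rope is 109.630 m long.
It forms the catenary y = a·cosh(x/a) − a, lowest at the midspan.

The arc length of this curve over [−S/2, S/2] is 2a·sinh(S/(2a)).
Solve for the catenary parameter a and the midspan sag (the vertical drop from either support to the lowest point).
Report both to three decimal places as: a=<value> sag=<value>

seed: a₀ = √(S³/(24(L−S))) = √(94.167³/(24·15.463)) = 47.434639
iter 1: u=0.992597  f(a)=+7.799e-01  f'(a)=-7.185e-01  a ← 47.434639 − (+7.799e-01/-7.185e-01) = 48.520030
iter 2: u=0.970393  f(a)=+2.757e-02  f'(a)=-6.685e-01  a ← 48.520030 − (+2.757e-02/-6.685e-01) = 48.561270
iter 3: u=0.969569  f(a)=+3.726e-05  f'(a)=-6.667e-01  a ← 48.561270 − (+3.726e-05/-6.667e-01) = 48.561326
iter 4: u=0.969568  f(a)=+6.824e-11  f'(a)=-6.667e-01  a ← 48.561326 − (+6.824e-11/-6.667e-01) = 48.561326
iter 5: u=0.969568  f(a)=+0.000e+00  f'(a)=-6.667e-01  a ← 48.561326 − (+0.000e+00/-6.667e-01) = 48.561326
converged: |Δa| < 1e-12 after 5 iterations
sag = a·(cosh(S/(2a)) − 1) = 48.561326·(cosh(0.969568) − 1) = 24.670406
T_max/T_min = cosh(S/(2a)) = 1.508026

a=48.561 sag=24.670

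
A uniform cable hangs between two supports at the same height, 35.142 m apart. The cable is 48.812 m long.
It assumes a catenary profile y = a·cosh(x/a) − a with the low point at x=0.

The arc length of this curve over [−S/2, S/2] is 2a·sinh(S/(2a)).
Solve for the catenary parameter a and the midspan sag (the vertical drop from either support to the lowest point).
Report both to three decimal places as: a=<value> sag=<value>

a=12.120 sag=15.130

seed: a₀ = √(S³/(24(L−S))) = √(35.142³/(24·13.670)) = 11.501377
iter 1: u=1.527730  f(a)=+1.687e+00  f'(a)=-2.980e+00  a ← 11.501377 − (+1.687e+00/-2.980e+00) = 12.067392
iter 2: u=1.456073  f(a)=+1.325e-01  f'(a)=-2.529e+00  a ← 12.067392 − (+1.325e-01/-2.529e+00) = 12.119796
iter 3: u=1.449777  f(a)=+9.720e-04  f'(a)=-2.492e+00  a ← 12.119796 − (+9.720e-04/-2.492e+00) = 12.120186
iter 4: u=1.449730  f(a)=+5.313e-08  f'(a)=-2.492e+00  a ← 12.120186 − (+5.313e-08/-2.492e+00) = 12.120186
iter 5: u=1.449730  f(a)=+7.105e-15  f'(a)=-2.492e+00  a ← 12.120186 − (+7.105e-15/-2.492e+00) = 12.120186
converged: |Δa| < 1e-12 after 5 iterations
sag = a·(cosh(S/(2a)) − 1) = 12.120186·(cosh(1.449730) − 1) = 15.129616
T_max/T_min = cosh(S/(2a)) = 2.248299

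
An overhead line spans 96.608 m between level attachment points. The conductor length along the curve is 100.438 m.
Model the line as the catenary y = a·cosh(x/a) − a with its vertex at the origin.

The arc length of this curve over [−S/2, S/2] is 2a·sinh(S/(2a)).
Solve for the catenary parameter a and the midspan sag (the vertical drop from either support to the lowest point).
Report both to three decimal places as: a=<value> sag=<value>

a=99.625 sag=11.942

seed: a₀ = √(S³/(24(L−S))) = √(96.608³/(24·3.830)) = 99.040912
iter 1: u=0.487718  f(a)=+4.581e-02  f'(a)=-7.920e-02  a ← 99.040912 − (+4.581e-02/-7.920e-02) = 99.619350
iter 2: u=0.484886  f(a)=+4.044e-04  f'(a)=-7.780e-02  a ← 99.619350 − (+4.044e-04/-7.780e-02) = 99.624548
iter 3: u=0.484860  f(a)=+3.215e-08  f'(a)=-7.779e-02  a ← 99.624548 − (+3.215e-08/-7.779e-02) = 99.624548
iter 4: u=0.484860  f(a)=+2.842e-14  f'(a)=-7.779e-02  a ← 99.624548 − (+2.842e-14/-7.779e-02) = 99.624548
converged: |Δa| < 1e-12 after 4 iterations
sag = a·(cosh(S/(2a)) − 1) = 99.624548·(cosh(0.484860) − 1) = 11.941569
T_max/T_min = cosh(S/(2a)) = 1.119866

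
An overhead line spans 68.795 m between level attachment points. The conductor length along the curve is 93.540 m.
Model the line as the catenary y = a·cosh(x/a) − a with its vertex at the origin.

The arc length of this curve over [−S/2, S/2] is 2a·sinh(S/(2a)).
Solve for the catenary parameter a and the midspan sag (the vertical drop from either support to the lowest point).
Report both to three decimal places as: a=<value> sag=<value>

a=24.586 sag=28.253

seed: a₀ = √(S³/(24(L−S))) = √(68.795³/(24·24.745)) = 23.414558
iter 1: u=1.469065  f(a)=+2.812e+00  f'(a)=-2.606e+00  a ← 23.414558 − (+2.812e+00/-2.606e+00) = 24.493278
iter 2: u=1.404365  f(a)=+2.060e-01  f'(a)=-2.237e+00  a ← 24.493278 − (+2.060e-01/-2.237e+00) = 24.585341
iter 3: u=1.399106  f(a)=+1.299e-03  f'(a)=-2.209e+00  a ← 24.585341 − (+1.299e-03/-2.209e+00) = 24.585929
iter 4: u=1.399073  f(a)=+5.234e-08  f'(a)=-2.209e+00  a ← 24.585929 − (+5.234e-08/-2.209e+00) = 24.585929
iter 5: u=1.399073  f(a)=+0.000e+00  f'(a)=-2.209e+00  a ← 24.585929 − (+0.000e+00/-2.209e+00) = 24.585929
converged: |Δa| < 1e-12 after 5 iterations
sag = a·(cosh(S/(2a)) − 1) = 24.585929·(cosh(1.399073) − 1) = 28.252512
T_max/T_min = cosh(S/(2a)) = 2.149133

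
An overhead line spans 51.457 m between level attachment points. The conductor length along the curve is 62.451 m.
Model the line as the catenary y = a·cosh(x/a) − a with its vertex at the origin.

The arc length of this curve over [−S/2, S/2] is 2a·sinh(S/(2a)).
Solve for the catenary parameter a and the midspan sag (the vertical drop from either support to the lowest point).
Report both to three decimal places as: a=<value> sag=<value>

seed: a₀ = √(S³/(24(L−S))) = √(51.457³/(24·10.994)) = 22.723918
iter 1: u=1.132221  f(a)=+7.266e-01  f'(a)=-1.097e+00  a ← 22.723918 − (+7.266e-01/-1.097e+00) = 23.385957
iter 2: u=1.100169  f(a)=+3.296e-02  f'(a)=-9.999e-01  a ← 23.385957 − (+3.296e-02/-9.999e-01) = 23.418921
iter 3: u=1.098620  f(a)=+7.498e-05  f'(a)=-9.954e-01  a ← 23.418921 − (+7.498e-05/-9.954e-01) = 23.418996
iter 4: u=1.098617  f(a)=+3.899e-10  f'(a)=-9.954e-01  a ← 23.418996 − (+3.899e-10/-9.954e-01) = 23.418996
iter 5: u=1.098617  f(a)=-1.421e-14  f'(a)=-9.954e-01  a ← 23.418996 − (-1.421e-14/-9.954e-01) = 23.418996
converged: |Δa| < 1e-12 after 5 iterations
sag = a·(cosh(S/(2a)) − 1) = 23.418996·(cosh(1.098617) − 1) = 15.612802
T_max/T_min = cosh(S/(2a)) = 1.666673

a=23.419 sag=15.613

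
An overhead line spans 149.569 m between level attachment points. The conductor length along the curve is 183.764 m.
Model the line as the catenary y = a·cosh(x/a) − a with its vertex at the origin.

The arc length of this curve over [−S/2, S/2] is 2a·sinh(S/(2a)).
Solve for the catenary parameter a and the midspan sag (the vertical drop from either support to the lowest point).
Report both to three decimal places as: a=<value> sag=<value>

seed: a₀ = √(S³/(24(L−S))) = √(149.569³/(24·34.195)) = 63.852140
iter 1: u=1.171214  f(a)=+2.423e+00  f'(a)=-1.225e+00  a ← 63.852140 − (+2.423e+00/-1.225e+00) = 65.829831
iter 2: u=1.136028  f(a)=+1.171e-01  f'(a)=-1.110e+00  a ← 65.829831 − (+1.171e-01/-1.110e+00) = 65.935418
iter 3: u=1.134208  f(a)=+3.045e-04  f'(a)=-1.104e+00  a ← 65.935418 − (+3.045e-04/-1.104e+00) = 65.935694
iter 4: u=1.134204  f(a)=+2.070e-09  f'(a)=-1.104e+00  a ← 65.935694 − (+2.070e-09/-1.104e+00) = 65.935694
iter 5: u=1.134204  f(a)=+2.842e-14  f'(a)=-1.104e+00  a ← 65.935694 − (+2.842e-14/-1.104e+00) = 65.935694
converged: |Δa| < 1e-12 after 5 iterations
sag = a·(cosh(S/(2a)) − 1) = 65.935694·(cosh(1.134204) − 1) = 47.156382
T_max/T_min = cosh(S/(2a)) = 1.715187

a=65.936 sag=47.156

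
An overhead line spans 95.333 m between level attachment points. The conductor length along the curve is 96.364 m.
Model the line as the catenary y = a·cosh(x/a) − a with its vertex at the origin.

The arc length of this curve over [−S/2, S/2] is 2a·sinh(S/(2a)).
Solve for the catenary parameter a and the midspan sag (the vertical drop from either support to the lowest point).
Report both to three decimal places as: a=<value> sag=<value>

seed: a₀ = √(S³/(24(L−S))) = √(95.333³/(24·1.031)) = 187.124191
iter 1: u=0.254732  f(a)=+3.350e-03  f'(a)=-1.109e-02  a ← 187.124191 − (+3.350e-03/-1.109e-02) = 187.426251
iter 2: u=0.254321  f(a)=+8.129e-06  f'(a)=-1.104e-02  a ← 187.426251 − (+8.129e-06/-1.104e-02) = 187.426987
iter 3: u=0.254320  f(a)=+4.812e-11  f'(a)=-1.104e-02  a ← 187.426987 − (+4.812e-11/-1.104e-02) = 187.426987
iter 4: u=0.254320  f(a)=+0.000e+00  f'(a)=-1.104e-02  a ← 187.426987 − (+0.000e+00/-1.104e-02) = 187.426987
converged: |Δa| < 1e-12 after 4 iterations
sag = a·(cosh(S/(2a)) − 1) = 187.426987·(cosh(0.254320) − 1) = 6.094021
T_max/T_min = cosh(S/(2a)) = 1.032514

a=187.427 sag=6.094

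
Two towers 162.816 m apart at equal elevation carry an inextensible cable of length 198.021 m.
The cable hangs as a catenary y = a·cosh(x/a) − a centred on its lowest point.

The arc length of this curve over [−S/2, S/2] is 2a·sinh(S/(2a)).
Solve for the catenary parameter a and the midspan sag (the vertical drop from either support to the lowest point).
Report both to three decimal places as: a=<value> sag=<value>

a=73.684 sag=49.736

seed: a₀ = √(S³/(24(L−S))) = √(162.816³/(24·35.205)) = 71.472311
iter 1: u=1.139015  f(a)=+2.355e+00  f'(a)=-1.119e+00  a ← 71.472311 − (+2.355e+00/-1.119e+00) = 73.577292
iter 2: u=1.106428  f(a)=+1.081e-01  f'(a)=-1.018e+00  a ← 73.577292 − (+1.081e-01/-1.018e+00) = 73.683400
iter 3: u=1.104835  f(a)=+2.517e-04  f'(a)=-1.014e+00  a ← 73.683400 − (+2.517e-04/-1.014e+00) = 73.683648
iter 4: u=1.104831  f(a)=+1.372e-09  f'(a)=-1.014e+00  a ← 73.683648 − (+1.372e-09/-1.014e+00) = 73.683648
iter 5: u=1.104831  f(a)=+2.842e-14  f'(a)=-1.014e+00  a ← 73.683648 − (+2.842e-14/-1.014e+00) = 73.683648
converged: |Δa| < 1e-12 after 5 iterations
sag = a·(cosh(S/(2a)) − 1) = 73.683648·(cosh(1.104831) − 1) = 49.735796
T_max/T_min = cosh(S/(2a)) = 1.674991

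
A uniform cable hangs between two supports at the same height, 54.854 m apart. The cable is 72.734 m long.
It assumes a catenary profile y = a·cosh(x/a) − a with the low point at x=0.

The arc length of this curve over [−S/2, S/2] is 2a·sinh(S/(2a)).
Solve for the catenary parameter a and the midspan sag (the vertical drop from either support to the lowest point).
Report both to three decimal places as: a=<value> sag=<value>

a=20.507 sag=21.243

seed: a₀ = √(S³/(24(L−S))) = √(54.854³/(24·17.880)) = 19.612054
iter 1: u=1.398477  f(a)=+1.832e+00  f'(a)=-2.206e+00  a ← 19.612054 − (+1.832e+00/-2.206e+00) = 20.442634
iter 2: u=1.341657  f(a)=+1.228e-01  f'(a)=-1.919e+00  a ← 20.442634 − (+1.228e-01/-1.919e+00) = 20.506630
iter 3: u=1.337470  f(a)=+6.396e-04  f'(a)=-1.899e+00  a ← 20.506630 − (+6.396e-04/-1.899e+00) = 20.506967
iter 4: u=1.337448  f(a)=+1.754e-08  f'(a)=-1.899e+00  a ← 20.506967 − (+1.754e-08/-1.899e+00) = 20.506967
iter 5: u=1.337448  f(a)=+0.000e+00  f'(a)=-1.899e+00  a ← 20.506967 − (+0.000e+00/-1.899e+00) = 20.506967
converged: |Δa| < 1e-12 after 5 iterations
sag = a·(cosh(S/(2a)) − 1) = 20.506967·(cosh(1.337448) − 1) = 21.243415
T_max/T_min = cosh(S/(2a)) = 2.035912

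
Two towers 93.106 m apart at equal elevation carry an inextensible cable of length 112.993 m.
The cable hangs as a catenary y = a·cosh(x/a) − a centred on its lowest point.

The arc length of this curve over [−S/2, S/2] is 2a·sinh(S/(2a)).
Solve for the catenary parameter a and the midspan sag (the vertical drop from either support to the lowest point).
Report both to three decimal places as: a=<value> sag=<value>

a=42.380 sag=28.245

seed: a₀ = √(S³/(24(L−S))) = √(93.106³/(24·19.887)) = 41.122191
iter 1: u=1.132065  f(a)=+1.314e+00  f'(a)=-1.097e+00  a ← 41.122191 − (+1.314e+00/-1.097e+00) = 42.319947
iter 2: u=1.100025  f(a)=+5.959e-02  f'(a)=-9.995e-01  a ← 42.319947 − (+5.959e-02/-9.995e-01) = 42.379568
iter 3: u=1.098477  f(a)=+1.355e-04  f'(a)=-9.950e-01  a ← 42.379568 − (+1.355e-04/-9.950e-01) = 42.379704
iter 4: u=1.098474  f(a)=+7.037e-10  f'(a)=-9.950e-01  a ← 42.379704 − (+7.037e-10/-9.950e-01) = 42.379704
iter 5: u=1.098474  f(a)=-2.842e-14  f'(a)=-9.950e-01  a ← 42.379704 − (-2.842e-14/-9.950e-01) = 42.379704
converged: |Δa| < 1e-12 after 5 iterations
sag = a·(cosh(S/(2a)) − 1) = 42.379704·(cosh(1.098474) − 1) = 28.245319
T_max/T_min = cosh(S/(2a)) = 1.666482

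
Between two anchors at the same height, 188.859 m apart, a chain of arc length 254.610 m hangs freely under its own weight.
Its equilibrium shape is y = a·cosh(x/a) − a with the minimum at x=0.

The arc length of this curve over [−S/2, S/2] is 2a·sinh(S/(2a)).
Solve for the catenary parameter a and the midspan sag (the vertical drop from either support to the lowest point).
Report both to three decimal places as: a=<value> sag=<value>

a=68.506 sag=76.061

seed: a₀ = √(S³/(24(L−S))) = √(188.859³/(24·65.751)) = 65.335576
iter 1: u=1.445300  f(a)=+7.219e+00  f'(a)=-2.466e+00  a ← 65.335576 − (+7.219e+00/-2.466e+00) = 68.263269
iter 2: u=1.383313  f(a)=+5.136e-01  f'(a)=-2.126e+00  a ← 68.263269 − (+5.136e-01/-2.126e+00) = 68.504808
iter 3: u=1.378436  f(a)=+3.040e-03  f'(a)=-2.101e+00  a ← 68.504808 − (+3.040e-03/-2.101e+00) = 68.506255
iter 4: u=1.378407  f(a)=+1.079e-07  f'(a)=-2.101e+00  a ← 68.506255 − (+1.079e-07/-2.101e+00) = 68.506255
iter 5: u=1.378407  f(a)=+2.842e-14  f'(a)=-2.101e+00  a ← 68.506255 − (+2.842e-14/-2.101e+00) = 68.506255
converged: |Δa| < 1e-12 after 5 iterations
sag = a·(cosh(S/(2a)) − 1) = 68.506255·(cosh(1.378407) − 1) = 76.060927
T_max/T_min = cosh(S/(2a)) = 2.110277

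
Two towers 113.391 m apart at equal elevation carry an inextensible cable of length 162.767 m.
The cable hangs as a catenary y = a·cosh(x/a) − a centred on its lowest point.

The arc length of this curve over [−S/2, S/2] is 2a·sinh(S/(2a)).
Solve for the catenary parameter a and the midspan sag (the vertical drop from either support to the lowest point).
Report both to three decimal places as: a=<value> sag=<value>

seed: a₀ = √(S³/(24(L−S))) = √(113.391³/(24·49.376)) = 35.075535
iter 1: u=1.616383  f(a)=+6.866e+00  f'(a)=-3.623e+00  a ← 35.075535 − (+6.866e+00/-3.623e+00) = 36.970729
iter 2: u=1.533524  f(a)=+5.958e-01  f'(a)=-3.019e+00  a ← 36.970729 − (+5.958e-01/-3.019e+00) = 37.168055
iter 3: u=1.525382  f(a)=+5.427e-03  f'(a)=-2.964e+00  a ← 37.168055 − (+5.427e-03/-2.964e+00) = 37.169886
iter 4: u=1.525307  f(a)=+4.593e-07  f'(a)=-2.964e+00  a ← 37.169886 − (+4.593e-07/-2.964e+00) = 37.169886
iter 5: u=1.525307  f(a)=+0.000e+00  f'(a)=-2.964e+00  a ← 37.169886 − (+0.000e+00/-2.964e+00) = 37.169886
converged: |Δa| < 1e-12 after 5 iterations
sag = a·(cosh(S/(2a)) − 1) = 37.169886·(cosh(1.525307) − 1) = 52.300078
T_max/T_min = cosh(S/(2a)) = 2.407055

a=37.170 sag=52.300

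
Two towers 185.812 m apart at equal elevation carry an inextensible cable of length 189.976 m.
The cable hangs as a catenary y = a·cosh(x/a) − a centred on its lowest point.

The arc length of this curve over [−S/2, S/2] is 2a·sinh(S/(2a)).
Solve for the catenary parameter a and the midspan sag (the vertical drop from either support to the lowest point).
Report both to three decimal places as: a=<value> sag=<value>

a=254.214 sag=17.167

seed: a₀ = √(S³/(24(L−S))) = √(185.812³/(24·4.164)) = 253.366770
iter 1: u=0.366686  f(a)=+2.808e-02  f'(a)=-3.331e-02  a ← 253.366770 − (+2.808e-02/-3.331e-02) = 254.209795
iter 2: u=0.365470  f(a)=+1.408e-04  f'(a)=-3.298e-02  a ← 254.209795 − (+1.408e-04/-3.298e-02) = 254.214064
iter 3: u=0.365464  f(a)=+3.578e-09  f'(a)=-3.298e-02  a ← 254.214064 − (+3.578e-09/-3.298e-02) = 254.214064
iter 4: u=0.365464  f(a)=+0.000e+00  f'(a)=-3.298e-02  a ← 254.214064 − (+0.000e+00/-3.298e-02) = 254.214064
converged: |Δa| < 1e-12 after 4 iterations
sag = a·(cosh(S/(2a)) − 1) = 254.214064·(cosh(0.365464) − 1) = 17.166684
T_max/T_min = cosh(S/(2a)) = 1.067528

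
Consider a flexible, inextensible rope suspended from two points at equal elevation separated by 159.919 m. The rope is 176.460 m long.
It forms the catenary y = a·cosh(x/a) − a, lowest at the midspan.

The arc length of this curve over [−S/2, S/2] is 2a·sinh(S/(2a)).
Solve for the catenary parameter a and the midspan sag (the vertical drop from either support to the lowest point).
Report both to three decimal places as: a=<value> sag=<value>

seed: a₀ = √(S³/(24(L−S))) = √(159.919³/(24·16.541)) = 101.499428
iter 1: u=0.787783  f(a)=+5.209e-01  f'(a)=-3.466e-01  a ← 101.499428 − (+5.209e-01/-3.466e-01) = 103.002307
iter 2: u=0.776288  f(a)=+1.180e-02  f'(a)=-3.311e-01  a ← 103.002307 − (+1.180e-02/-3.311e-01) = 103.037934
iter 3: u=0.776020  f(a)=+6.359e-06  f'(a)=-3.307e-01  a ← 103.037934 − (+6.359e-06/-3.307e-01) = 103.037954
iter 4: u=0.776020  f(a)=+1.791e-12  f'(a)=-3.307e-01  a ← 103.037954 − (+1.791e-12/-3.307e-01) = 103.037954
converged: |Δa| < 1e-12 after 4 iterations
sag = a·(cosh(S/(2a)) − 1) = 103.037954·(cosh(0.776020) − 1) = 32.613632
T_max/T_min = cosh(S/(2a)) = 1.316521

a=103.038 sag=32.614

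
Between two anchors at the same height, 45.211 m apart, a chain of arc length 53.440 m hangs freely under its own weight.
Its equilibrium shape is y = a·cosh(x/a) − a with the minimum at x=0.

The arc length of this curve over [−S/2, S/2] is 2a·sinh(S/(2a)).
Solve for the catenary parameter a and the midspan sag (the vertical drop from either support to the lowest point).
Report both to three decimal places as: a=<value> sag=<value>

seed: a₀ = √(S³/(24(L−S))) = √(45.211³/(24·8.229)) = 21.631519
iter 1: u=1.045026  f(a)=+4.612e-01  f'(a)=-8.472e-01  a ← 21.631519 − (+4.612e-01/-8.472e-01) = 22.175879
iter 2: u=1.019373  f(a)=+1.798e-02  f'(a)=-7.823e-01  a ← 22.175879 − (+1.798e-02/-7.823e-01) = 22.198866
iter 3: u=1.018318  f(a)=+2.980e-05  f'(a)=-7.797e-01  a ← 22.198866 − (+2.980e-05/-7.797e-01) = 22.198904
iter 4: u=1.018316  f(a)=+8.212e-11  f'(a)=-7.797e-01  a ← 22.198904 − (+8.212e-11/-7.797e-01) = 22.198904
iter 5: u=1.018316  f(a)=+0.000e+00  f'(a)=-7.797e-01  a ← 22.198904 − (+0.000e+00/-7.797e-01) = 22.198904
converged: |Δa| < 1e-12 after 5 iterations
sag = a·(cosh(S/(2a)) − 1) = 22.198904·(cosh(1.018316) − 1) = 12.539400
T_max/T_min = cosh(S/(2a)) = 1.564866

a=22.199 sag=12.539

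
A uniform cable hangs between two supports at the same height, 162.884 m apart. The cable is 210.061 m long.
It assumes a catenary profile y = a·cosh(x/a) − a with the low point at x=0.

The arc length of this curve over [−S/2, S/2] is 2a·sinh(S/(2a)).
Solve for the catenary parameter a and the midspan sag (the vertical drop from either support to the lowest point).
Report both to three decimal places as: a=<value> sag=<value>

seed: a₀ = √(S³/(24(L−S))) = √(162.884³/(24·47.177)) = 61.779851
iter 1: u=1.318262  f(a)=+4.273e+00  f'(a)=-1.810e+00  a ← 61.779851 − (+4.273e+00/-1.810e+00) = 64.141043
iter 2: u=1.269733  f(a)=+2.572e-01  f'(a)=-1.598e+00  a ← 64.141043 − (+2.572e-01/-1.598e+00) = 64.302004
iter 3: u=1.266555  f(a)=+1.064e-03  f'(a)=-1.585e+00  a ← 64.302004 − (+1.064e-03/-1.585e+00) = 64.302675
iter 4: u=1.266541  f(a)=+1.836e-08  f'(a)=-1.585e+00  a ← 64.302675 − (+1.836e-08/-1.585e+00) = 64.302675
iter 5: u=1.266541  f(a)=+5.684e-14  f'(a)=-1.585e+00  a ← 64.302675 − (+5.684e-14/-1.585e+00) = 64.302675
converged: |Δa| < 1e-12 after 5 iterations
sag = a·(cosh(S/(2a)) − 1) = 64.302675·(cosh(1.266541) − 1) = 58.848614
T_max/T_min = cosh(S/(2a)) = 1.915181

a=64.303 sag=58.849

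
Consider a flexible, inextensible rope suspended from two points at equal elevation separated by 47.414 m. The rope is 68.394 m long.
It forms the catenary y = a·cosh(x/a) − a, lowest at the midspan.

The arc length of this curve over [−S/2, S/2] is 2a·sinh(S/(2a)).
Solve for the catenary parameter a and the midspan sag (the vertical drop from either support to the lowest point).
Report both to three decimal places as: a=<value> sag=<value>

a=15.431 sag=22.086

seed: a₀ = √(S³/(24(L−S))) = √(47.414³/(24·20.980)) = 14.549616
iter 1: u=1.629390  f(a)=+2.968e+00  f'(a)=-3.726e+00  a ← 14.549616 − (+2.968e+00/-3.726e+00) = 15.346130
iter 2: u=1.544819  f(a)=+2.611e-01  f'(a)=-3.097e+00  a ← 15.346130 − (+2.611e-01/-3.097e+00) = 15.430459
iter 3: u=1.536377  f(a)=+2.453e-03  f'(a)=-3.039e+00  a ← 15.430459 − (+2.453e-03/-3.039e+00) = 15.431266
iter 4: u=1.536297  f(a)=+2.209e-07  f'(a)=-3.038e+00  a ← 15.431266 − (+2.209e-07/-3.038e+00) = 15.431266
iter 5: u=1.536296  f(a)=-1.421e-14  f'(a)=-3.038e+00  a ← 15.431266 − (-1.421e-14/-3.038e+00) = 15.431266
converged: |Δa| < 1e-12 after 5 iterations
sag = a·(cosh(S/(2a)) − 1) = 15.431266·(cosh(1.536296) − 1) = 22.086180
T_max/T_min = cosh(S/(2a)) = 2.431262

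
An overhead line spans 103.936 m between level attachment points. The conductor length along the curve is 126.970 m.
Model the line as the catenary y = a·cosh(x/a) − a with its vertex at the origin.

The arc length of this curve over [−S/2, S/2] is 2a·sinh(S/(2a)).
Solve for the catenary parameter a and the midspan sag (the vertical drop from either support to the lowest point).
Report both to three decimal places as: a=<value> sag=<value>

a=46.495 sag=32.195

seed: a₀ = √(S³/(24(L−S))) = √(103.936³/(24·23.034)) = 45.067005
iter 1: u=1.153127  f(a)=+1.581e+00  f'(a)=-1.165e+00  a ← 45.067005 − (+1.581e+00/-1.165e+00) = 46.424212
iter 2: u=1.119416  f(a)=+7.422e-02  f'(a)=-1.058e+00  a ← 46.424212 − (+7.422e-02/-1.058e+00) = 46.494384
iter 3: u=1.117726  f(a)=+1.815e-04  f'(a)=-1.053e+00  a ← 46.494384 − (+1.815e-04/-1.053e+00) = 46.494557
iter 4: u=1.117722  f(a)=+1.091e-09  f'(a)=-1.053e+00  a ← 46.494557 − (+1.091e-09/-1.053e+00) = 46.494557
iter 5: u=1.117722  f(a)=-1.421e-14  f'(a)=-1.053e+00  a ← 46.494557 − (-1.421e-14/-1.053e+00) = 46.494557
converged: |Δa| < 1e-12 after 5 iterations
sag = a·(cosh(S/(2a)) − 1) = 46.494557·(cosh(1.117722) − 1) = 32.195271
T_max/T_min = cosh(S/(2a)) = 1.692452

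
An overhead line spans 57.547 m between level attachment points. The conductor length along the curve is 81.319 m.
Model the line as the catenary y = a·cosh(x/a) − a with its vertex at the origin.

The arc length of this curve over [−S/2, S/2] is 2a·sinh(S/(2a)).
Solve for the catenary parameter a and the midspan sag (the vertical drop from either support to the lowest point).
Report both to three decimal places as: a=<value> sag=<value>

seed: a₀ = √(S³/(24(L−S))) = √(57.547³/(24·23.772)) = 18.276606
iter 1: u=1.574335  f(a)=+3.126e+00  f'(a)=-3.306e+00  a ← 18.276606 − (+3.126e+00/-3.306e+00) = 19.222180
iter 2: u=1.496891  f(a)=+2.590e-01  f'(a)=-2.779e+00  a ← 19.222180 − (+2.590e-01/-2.779e+00) = 19.315374
iter 3: u=1.489668  f(a)=+2.132e-03  f'(a)=-2.733e+00  a ← 19.315374 − (+2.132e-03/-2.733e+00) = 19.316154
iter 4: u=1.489608  f(a)=+1.472e-07  f'(a)=-2.733e+00  a ← 19.316154 − (+1.472e-07/-2.733e+00) = 19.316154
iter 5: u=1.489608  f(a)=+0.000e+00  f'(a)=-2.733e+00  a ← 19.316154 − (+0.000e+00/-2.733e+00) = 19.316154
converged: |Δa| < 1e-12 after 5 iterations
sag = a·(cosh(S/(2a)) − 1) = 19.316154·(cosh(1.489608) − 1) = 25.698385
T_max/T_min = cosh(S/(2a)) = 2.330409

a=19.316 sag=25.698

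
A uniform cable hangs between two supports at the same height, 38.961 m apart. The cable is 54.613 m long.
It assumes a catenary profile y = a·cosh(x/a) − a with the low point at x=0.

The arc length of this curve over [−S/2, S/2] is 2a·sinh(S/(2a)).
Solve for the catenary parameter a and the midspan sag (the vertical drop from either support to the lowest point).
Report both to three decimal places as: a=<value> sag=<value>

seed: a₀ = √(S³/(24(L−S))) = √(38.961³/(24·15.652)) = 12.547425
iter 1: u=1.552550  f(a)=+1.998e+00  f'(a)=-3.150e+00  a ← 12.547425 − (+1.998e+00/-3.150e+00) = 13.181750
iter 2: u=1.477839  f(a)=+1.615e-01  f'(a)=-2.660e+00  a ← 13.181750 − (+1.615e-01/-2.660e+00) = 13.242481
iter 3: u=1.471061  f(a)=+1.261e-03  f'(a)=-2.618e+00  a ← 13.242481 − (+1.261e-03/-2.618e+00) = 13.242963
iter 4: u=1.471008  f(a)=+7.810e-08  f'(a)=-2.618e+00  a ← 13.242963 − (+7.810e-08/-2.618e+00) = 13.242963
iter 5: u=1.471008  f(a)=+7.105e-15  f'(a)=-2.618e+00  a ← 13.242963 − (+7.105e-15/-2.618e+00) = 13.242963
converged: |Δa| < 1e-12 after 5 iterations
sag = a·(cosh(S/(2a)) − 1) = 13.242963·(cosh(1.471008) − 1) = 17.105365
T_max/T_min = cosh(S/(2a)) = 2.291657

a=13.243 sag=17.105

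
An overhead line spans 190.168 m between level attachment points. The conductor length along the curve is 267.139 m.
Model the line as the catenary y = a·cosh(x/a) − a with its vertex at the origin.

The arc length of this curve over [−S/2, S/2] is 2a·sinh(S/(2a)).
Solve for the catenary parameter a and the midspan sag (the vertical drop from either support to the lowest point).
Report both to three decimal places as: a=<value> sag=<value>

seed: a₀ = √(S³/(24(L−S))) = √(190.168³/(24·76.971)) = 61.015050
iter 1: u=1.558370  f(a)=+9.905e+00  f'(a)=-3.191e+00  a ← 61.015050 − (+9.905e+00/-3.191e+00) = 64.118867
iter 2: u=1.482933  f(a)=+8.060e-01  f'(a)=-2.691e+00  a ← 64.118867 − (+8.060e-01/-2.691e+00) = 64.418354
iter 3: u=1.476039  f(a)=+6.381e-03  f'(a)=-2.649e+00  a ← 64.418354 − (+6.381e-03/-2.649e+00) = 64.420763
iter 4: u=1.475984  f(a)=+4.070e-07  f'(a)=-2.648e+00  a ← 64.420763 − (+4.070e-07/-2.648e+00) = 64.420763
iter 5: u=1.475984  f(a)=-5.684e-14  f'(a)=-2.648e+00  a ← 64.420763 − (-5.684e-14/-2.648e+00) = 64.420763
converged: |Δa| < 1e-12 after 5 iterations
sag = a·(cosh(S/(2a)) − 1) = 64.420763·(cosh(1.475984) − 1) = 83.872346
T_max/T_min = cosh(S/(2a)) = 2.301946

a=64.421 sag=83.872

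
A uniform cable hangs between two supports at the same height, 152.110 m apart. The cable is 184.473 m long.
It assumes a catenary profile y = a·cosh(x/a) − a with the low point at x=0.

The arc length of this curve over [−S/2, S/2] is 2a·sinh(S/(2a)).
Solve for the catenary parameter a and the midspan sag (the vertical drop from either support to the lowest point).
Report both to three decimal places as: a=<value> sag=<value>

seed: a₀ = √(S³/(24(L−S))) = √(152.110³/(24·32.363)) = 67.314193
iter 1: u=1.129851  f(a)=+2.130e+00  f'(a)=-1.090e+00  a ← 67.314193 − (+2.130e+00/-1.090e+00) = 69.267885
iter 2: u=1.097984  f(a)=+9.623e-02  f'(a)=-9.935e-01  a ← 69.267885 − (+9.623e-02/-9.935e-01) = 69.364742
iter 3: u=1.096450  f(a)=+2.171e-04  f'(a)=-9.891e-01  a ← 69.364742 − (+2.171e-04/-9.891e-01) = 69.364962
iter 4: u=1.096447  f(a)=+1.110e-09  f'(a)=-9.890e-01  a ← 69.364962 − (+1.110e-09/-9.890e-01) = 69.364962
iter 5: u=1.096447  f(a)=+0.000e+00  f'(a)=-9.890e-01  a ← 69.364962 − (+0.000e+00/-9.890e-01) = 69.364962
converged: |Δa| < 1e-12 after 5 iterations
sag = a·(cosh(S/(2a)) − 1) = 69.364962·(cosh(1.096447) − 1) = 46.043313
T_max/T_min = cosh(S/(2a)) = 1.663783

a=69.365 sag=46.043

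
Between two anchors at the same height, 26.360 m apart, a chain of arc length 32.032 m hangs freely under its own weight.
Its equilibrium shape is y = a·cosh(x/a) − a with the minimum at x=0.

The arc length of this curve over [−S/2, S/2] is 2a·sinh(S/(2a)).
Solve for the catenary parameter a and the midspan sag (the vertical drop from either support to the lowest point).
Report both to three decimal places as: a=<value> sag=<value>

a=11.957 sag=8.030

seed: a₀ = √(S³/(24(L−S))) = √(26.360³/(24·5.672)) = 11.599636
iter 1: u=1.136243  f(a)=+3.776e-01  f'(a)=-1.110e+00  a ← 11.599636 − (+3.776e-01/-1.110e+00) = 11.939760
iter 2: u=1.103875  f(a)=+1.724e-02  f'(a)=-1.011e+00  a ← 11.939760 − (+1.724e-02/-1.011e+00) = 11.956819
iter 3: u=1.102300  f(a)=+3.978e-05  f'(a)=-1.006e+00  a ← 11.956819 − (+3.978e-05/-1.006e+00) = 11.956859
iter 4: u=1.102296  f(a)=+2.127e-10  f'(a)=-1.006e+00  a ← 11.956859 − (+2.127e-10/-1.006e+00) = 11.956859
iter 5: u=1.102296  f(a)=+0.000e+00  f'(a)=-1.006e+00  a ← 11.956859 − (+0.000e+00/-1.006e+00) = 11.956859
converged: |Δa| < 1e-12 after 5 iterations
sag = a·(cosh(S/(2a)) − 1) = 11.956859·(cosh(1.102296) − 1) = 8.030105
T_max/T_min = cosh(S/(2a)) = 1.671590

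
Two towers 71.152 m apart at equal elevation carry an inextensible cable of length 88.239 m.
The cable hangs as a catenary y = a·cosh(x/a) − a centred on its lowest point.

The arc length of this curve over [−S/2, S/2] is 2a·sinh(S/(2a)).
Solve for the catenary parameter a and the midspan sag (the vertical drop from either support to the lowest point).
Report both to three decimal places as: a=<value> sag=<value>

seed: a₀ = √(S³/(24(L−S))) = √(71.152³/(24·17.087)) = 29.637539
iter 1: u=1.200370  f(a)=+1.274e+00  f'(a)=-1.328e+00  a ← 29.637539 − (+1.274e+00/-1.328e+00) = 30.596967
iter 2: u=1.162730  f(a)=+6.448e-02  f'(a)=-1.197e+00  a ← 30.596967 − (+6.448e-02/-1.197e+00) = 30.650855
iter 3: u=1.160685  f(a)=+1.847e-04  f'(a)=-1.190e+00  a ← 30.650855 − (+1.847e-04/-1.190e+00) = 30.651010
iter 4: u=1.160680  f(a)=+1.524e-09  f'(a)=-1.190e+00  a ← 30.651010 − (+1.524e-09/-1.190e+00) = 30.651010
iter 5: u=1.160680  f(a)=+1.421e-14  f'(a)=-1.190e+00  a ← 30.651010 − (+1.421e-14/-1.190e+00) = 30.651010
converged: |Δa| < 1e-12 after 5 iterations
sag = a·(cosh(S/(2a)) − 1) = 30.651010·(cosh(1.160680) − 1) = 23.070631
T_max/T_min = cosh(S/(2a)) = 1.752687

a=30.651 sag=23.071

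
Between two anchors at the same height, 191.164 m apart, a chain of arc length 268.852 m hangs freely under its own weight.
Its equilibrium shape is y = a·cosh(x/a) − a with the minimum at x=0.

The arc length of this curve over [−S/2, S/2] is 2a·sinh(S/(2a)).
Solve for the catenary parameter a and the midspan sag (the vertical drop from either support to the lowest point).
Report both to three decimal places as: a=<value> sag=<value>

a=64.640 sag=84.520

seed: a₀ = √(S³/(24(L−S))) = √(191.164³/(24·77.688)) = 61.210591
iter 1: u=1.561527  f(a)=+1.004e+01  f'(a)=-3.214e+00  a ← 61.210591 − (+1.004e+01/-3.214e+00) = 64.334840
iter 2: u=1.485696  f(a)=+8.199e-01  f'(a)=-2.708e+00  a ← 64.334840 − (+8.199e-01/-2.708e+00) = 64.637571
iter 3: u=1.478737  f(a)=+6.542e-03  f'(a)=-2.665e+00  a ← 64.637571 − (+6.542e-03/-2.665e+00) = 64.640026
iter 4: u=1.478681  f(a)=+4.239e-07  f'(a)=-2.665e+00  a ← 64.640026 − (+4.239e-07/-2.665e+00) = 64.640026
iter 5: u=1.478681  f(a)=+0.000e+00  f'(a)=-2.665e+00  a ← 64.640026 − (+0.000e+00/-2.665e+00) = 64.640026
converged: |Δa| < 1e-12 after 5 iterations
sag = a·(cosh(S/(2a)) − 1) = 64.640026·(cosh(1.478681) − 1) = 84.519896
T_max/T_min = cosh(S/(2a)) = 2.307547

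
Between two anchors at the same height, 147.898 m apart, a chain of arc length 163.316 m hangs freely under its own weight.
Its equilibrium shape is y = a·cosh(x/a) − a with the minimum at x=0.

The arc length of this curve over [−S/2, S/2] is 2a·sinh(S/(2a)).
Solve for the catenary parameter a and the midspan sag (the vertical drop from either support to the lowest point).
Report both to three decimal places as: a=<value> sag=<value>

seed: a₀ = √(S³/(24(L−S))) = √(147.898³/(24·15.418)) = 93.502626
iter 1: u=0.790876  f(a)=+4.894e-01  f'(a)=-3.509e-01  a ← 93.502626 − (+4.894e-01/-3.509e-01) = 94.897486
iter 2: u=0.779251  f(a)=+1.117e-02  f'(a)=-3.350e-01  a ← 94.897486 − (+1.117e-02/-3.350e-01) = 94.930817
iter 3: u=0.778978  f(a)=+6.115e-06  f'(a)=-3.347e-01  a ← 94.930817 − (+6.115e-06/-3.347e-01) = 94.930835
iter 4: u=0.778978  f(a)=+1.847e-12  f'(a)=-3.347e-01  a ← 94.930835 − (+1.847e-12/-3.347e-01) = 94.930835
converged: |Δa| < 1e-12 after 4 iterations
sag = a·(cosh(S/(2a)) − 1) = 94.930835·(cosh(0.778978) − 1) = 30.288542
T_max/T_min = cosh(S/(2a)) = 1.319059

a=94.931 sag=30.289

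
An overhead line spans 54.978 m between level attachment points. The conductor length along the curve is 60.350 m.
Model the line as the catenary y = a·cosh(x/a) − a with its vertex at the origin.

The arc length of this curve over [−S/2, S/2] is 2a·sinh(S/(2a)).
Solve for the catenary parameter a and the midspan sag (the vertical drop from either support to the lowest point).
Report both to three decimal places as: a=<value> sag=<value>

seed: a₀ = √(S³/(24(L−S))) = √(54.978³/(24·5.372)) = 35.901268
iter 1: u=0.765683  f(a)=+1.597e-01  f'(a)=-3.172e-01  a ← 35.901268 − (+1.597e-01/-3.172e-01) = 36.404728
iter 2: u=0.755094  f(a)=+3.421e-03  f'(a)=-3.037e-01  a ← 36.404728 − (+3.421e-03/-3.037e-01) = 36.415992
iter 3: u=0.754861  f(a)=+1.647e-06  f'(a)=-3.034e-01  a ← 36.415992 − (+1.647e-06/-3.034e-01) = 36.415998
iter 4: u=0.754861  f(a)=+3.695e-13  f'(a)=-3.034e-01  a ← 36.415998 − (+3.695e-13/-3.034e-01) = 36.415998
converged: |Δa| < 1e-12 after 4 iterations
sag = a·(cosh(S/(2a)) − 1) = 36.415998·(cosh(0.754861) − 1) = 10.877295
T_max/T_min = cosh(S/(2a)) = 1.298696

a=36.416 sag=10.877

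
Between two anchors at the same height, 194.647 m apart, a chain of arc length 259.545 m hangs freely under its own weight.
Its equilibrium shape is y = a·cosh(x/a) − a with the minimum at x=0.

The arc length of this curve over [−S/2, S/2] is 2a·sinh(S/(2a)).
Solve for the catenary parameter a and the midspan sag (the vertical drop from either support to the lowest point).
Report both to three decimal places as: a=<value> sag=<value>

a=72.017 sag=76.399

seed: a₀ = √(S³/(24(L−S))) = √(194.647³/(24·64.898)) = 68.809800
iter 1: u=1.414384  f(a)=+6.809e+00  f'(a)=-2.292e+00  a ← 68.809800 − (+6.809e+00/-2.292e+00) = 71.781174
iter 2: u=1.355836  f(a)=+4.659e-01  f'(a)=-1.988e+00  a ← 71.781174 − (+4.659e-01/-1.988e+00) = 72.015554
iter 3: u=1.351423  f(a)=+2.535e-03  f'(a)=-1.966e+00  a ← 72.015554 − (+2.535e-03/-1.966e+00) = 72.016843
iter 4: u=1.351399  f(a)=+7.599e-08  f'(a)=-1.966e+00  a ← 72.016843 − (+7.599e-08/-1.966e+00) = 72.016843
iter 5: u=1.351399  f(a)=+0.000e+00  f'(a)=-1.966e+00  a ← 72.016843 − (+0.000e+00/-1.966e+00) = 72.016843
converged: |Δa| < 1e-12 after 5 iterations
sag = a·(cosh(S/(2a)) − 1) = 72.016843·(cosh(1.351399) − 1) = 76.399219
T_max/T_min = cosh(S/(2a)) = 2.060852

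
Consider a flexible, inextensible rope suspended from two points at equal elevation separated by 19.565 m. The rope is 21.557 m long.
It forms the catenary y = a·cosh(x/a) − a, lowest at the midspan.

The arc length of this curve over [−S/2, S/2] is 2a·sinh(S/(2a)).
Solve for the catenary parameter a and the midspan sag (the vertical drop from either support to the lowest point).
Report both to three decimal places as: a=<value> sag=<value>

seed: a₀ = √(S³/(24(L−S))) = √(19.565³/(24·1.992)) = 12.516113
iter 1: u=0.781592  f(a)=+6.174e-02  f'(a)=-3.382e-01  a ← 12.516113 − (+6.174e-02/-3.382e-01) = 12.698668
iter 2: u=0.770356  f(a)=+1.377e-03  f'(a)=-3.233e-01  a ← 12.698668 − (+1.377e-03/-3.233e-01) = 12.702926
iter 3: u=0.770098  f(a)=+7.191e-07  f'(a)=-3.229e-01  a ← 12.702926 − (+7.191e-07/-3.229e-01) = 12.702929
iter 4: u=0.770098  f(a)=+1.954e-13  f'(a)=-3.229e-01  a ← 12.702929 − (+1.954e-13/-3.229e-01) = 12.702929
converged: |Δa| < 1e-12 after 4 iterations
sag = a·(cosh(S/(2a)) − 1) = 12.702929·(cosh(0.770098) − 1) = 3.956617
T_max/T_min = cosh(S/(2a)) = 1.311473

a=12.703 sag=3.957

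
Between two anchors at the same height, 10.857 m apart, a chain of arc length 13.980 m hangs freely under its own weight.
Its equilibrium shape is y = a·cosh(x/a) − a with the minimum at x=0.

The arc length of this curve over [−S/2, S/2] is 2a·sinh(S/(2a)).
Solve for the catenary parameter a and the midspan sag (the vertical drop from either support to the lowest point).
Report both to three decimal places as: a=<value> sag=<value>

a=4.300 sag=3.907

seed: a₀ = √(S³/(24(L−S))) = √(10.857³/(24·3.123)) = 4.132122
iter 1: u=1.313732  f(a)=+2.808e-01  f'(a)=-1.789e+00  a ← 4.132122 − (+2.808e-01/-1.789e+00) = 4.289100
iter 2: u=1.265650  f(a)=+1.680e-02  f'(a)=-1.581e+00  a ← 4.289100 − (+1.680e-02/-1.581e+00) = 4.299725
iter 3: u=1.262523  f(a)=+6.854e-05  f'(a)=-1.568e+00  a ← 4.299725 − (+6.854e-05/-1.568e+00) = 4.299768
iter 4: u=1.262510  f(a)=+1.152e-09  f'(a)=-1.568e+00  a ← 4.299768 − (+1.152e-09/-1.568e+00) = 4.299768
iter 5: u=1.262510  f(a)=-3.553e-15  f'(a)=-1.568e+00  a ← 4.299768 − (-3.553e-15/-1.568e+00) = 4.299768
converged: |Δa| < 1e-12 after 5 iterations
sag = a·(cosh(S/(2a)) − 1) = 4.299768·(cosh(1.262510) − 1) = 3.906821
T_max/T_min = cosh(S/(2a)) = 1.908612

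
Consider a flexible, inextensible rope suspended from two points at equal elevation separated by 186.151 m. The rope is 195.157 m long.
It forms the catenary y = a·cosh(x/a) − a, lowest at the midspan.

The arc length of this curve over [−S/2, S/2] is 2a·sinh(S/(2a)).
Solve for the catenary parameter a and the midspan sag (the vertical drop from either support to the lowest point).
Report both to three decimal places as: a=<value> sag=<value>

a=173.993 sag=25.494

seed: a₀ = √(S³/(24(L−S))) = √(186.151³/(24·9.006)) = 172.753346
iter 1: u=0.538777  f(a)=+1.316e-01  f'(a)=-1.073e-01  a ← 172.753346 − (+1.316e-01/-1.073e-01) = 173.979748
iter 2: u=0.534979  f(a)=+1.415e-03  f'(a)=-1.050e-01  a ← 173.979748 − (+1.415e-03/-1.050e-01) = 173.993218
iter 3: u=0.534938  f(a)=+1.674e-07  f'(a)=-1.050e-01  a ← 173.993218 − (+1.674e-07/-1.050e-01) = 173.993220
iter 4: u=0.534938  f(a)=+0.000e+00  f'(a)=-1.050e-01  a ← 173.993220 − (+0.000e+00/-1.050e-01) = 173.993220
converged: |Δa| < 1e-12 after 4 iterations
sag = a·(cosh(S/(2a)) − 1) = 173.993220·(cosh(0.534938) − 1) = 25.494134
T_max/T_min = cosh(S/(2a)) = 1.146524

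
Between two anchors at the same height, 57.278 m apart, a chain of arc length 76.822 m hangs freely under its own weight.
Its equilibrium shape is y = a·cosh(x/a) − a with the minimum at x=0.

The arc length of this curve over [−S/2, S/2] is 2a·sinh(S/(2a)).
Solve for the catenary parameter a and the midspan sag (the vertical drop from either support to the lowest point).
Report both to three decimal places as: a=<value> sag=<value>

seed: a₀ = √(S³/(24(L−S))) = √(57.278³/(24·19.544)) = 20.015637
iter 1: u=1.430831  f(a)=+2.101e+00  f'(a)=-2.383e+00  a ← 20.015637 − (+2.101e+00/-2.383e+00) = 20.897258
iter 2: u=1.370467  f(a)=+1.468e-01  f'(a)=-2.061e+00  a ← 20.897258 − (+1.468e-01/-2.061e+00) = 20.968489
iter 3: u=1.365811  f(a)=+8.355e-04  f'(a)=-2.037e+00  a ← 20.968489 − (+8.355e-04/-2.037e+00) = 20.968899
iter 4: u=1.365785  f(a)=+2.741e-08  f'(a)=-2.037e+00  a ← 20.968899 − (+2.741e-08/-2.037e+00) = 20.968899
iter 5: u=1.365785  f(a)=+1.421e-14  f'(a)=-2.037e+00  a ← 20.968899 − (+1.421e-14/-2.037e+00) = 20.968899
converged: |Δa| < 1e-12 after 5 iterations
sag = a·(cosh(S/(2a)) − 1) = 20.968899·(cosh(1.365785) − 1) = 22.792953
T_max/T_min = cosh(S/(2a)) = 2.086989

a=20.969 sag=22.793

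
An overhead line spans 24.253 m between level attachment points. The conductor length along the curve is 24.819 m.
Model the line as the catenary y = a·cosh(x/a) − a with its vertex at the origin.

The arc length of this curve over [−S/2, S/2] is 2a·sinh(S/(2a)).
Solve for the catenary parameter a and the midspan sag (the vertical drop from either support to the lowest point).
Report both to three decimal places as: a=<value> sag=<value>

seed: a₀ = √(S³/(24(L−S))) = √(24.253³/(24·0.566)) = 32.406667
iter 1: u=0.374198  f(a)=+3.976e-03  f'(a)=-3.542e-02  a ← 32.406667 − (+3.976e-03/-3.542e-02) = 32.518909
iter 2: u=0.372906  f(a)=+2.075e-05  f'(a)=-3.505e-02  a ← 32.518909 − (+2.075e-05/-3.505e-02) = 32.519501
iter 3: u=0.372899  f(a)=+5.719e-10  f'(a)=-3.505e-02  a ← 32.519501 − (+5.719e-10/-3.505e-02) = 32.519501
iter 4: u=0.372899  f(a)=+0.000e+00  f'(a)=-3.505e-02  a ← 32.519501 − (+0.000e+00/-3.505e-02) = 32.519501
converged: |Δa| < 1e-12 after 4 iterations
sag = a·(cosh(S/(2a)) − 1) = 32.519501·(cosh(0.372899) − 1) = 2.287303
T_max/T_min = cosh(S/(2a)) = 1.070336

a=32.520 sag=2.287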